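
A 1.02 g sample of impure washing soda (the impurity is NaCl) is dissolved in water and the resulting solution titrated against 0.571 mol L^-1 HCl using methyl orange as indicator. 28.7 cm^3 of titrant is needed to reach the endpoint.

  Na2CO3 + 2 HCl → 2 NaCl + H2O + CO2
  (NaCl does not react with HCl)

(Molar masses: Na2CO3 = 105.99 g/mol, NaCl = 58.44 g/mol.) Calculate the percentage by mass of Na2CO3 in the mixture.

n(HCl) = 0.0287 × 0.571 = 0.0164 mol
Let x = n(Na2CO3), y = n(NaCl).
Titrant: 2x = 0.0164;  mass: 105.99x + 58.44y = 1.02
Solving, x = 8.19 × 10^-3 mol, y = 2.59 × 10^-3 mol
mass of Na2CO3 = 8.19 × 10^-3 × 105.99 = 0.868 g
% Na2CO3 = 0.868 / 1.02 × 100 = 85.1 %

85.1 %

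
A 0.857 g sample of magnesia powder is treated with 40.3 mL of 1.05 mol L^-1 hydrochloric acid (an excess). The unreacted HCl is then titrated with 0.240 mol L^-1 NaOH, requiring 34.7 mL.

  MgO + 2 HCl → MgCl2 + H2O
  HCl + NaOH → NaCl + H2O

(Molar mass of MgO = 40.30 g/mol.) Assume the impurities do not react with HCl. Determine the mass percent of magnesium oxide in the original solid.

79.9 %

n(HCl) added = 0.0403 × 1.05 = 0.0423 mol
n(NaOH) used in back-titration = 0.0347 × 0.240 = 8.33 × 10^-3 mol
n(HCl) left over = 8.33 × 10^-3 mol (1:1 ratio)
n(HCl) consumed by analyte = 0.0423 − 8.33 × 10^-3 = 0.0340 mol
From the 1:2 ratio, n(MgO) = 1/2 × 0.0340 = 0.0170 mol
mass of MgO = 0.0170 × 40.30 = 0.685 g
% MgO = 0.685 / 0.857 × 100 = 79.9 %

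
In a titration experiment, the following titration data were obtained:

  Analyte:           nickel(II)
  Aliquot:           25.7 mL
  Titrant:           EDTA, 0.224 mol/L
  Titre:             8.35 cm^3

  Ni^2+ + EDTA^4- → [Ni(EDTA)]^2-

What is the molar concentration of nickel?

0.0728 mol/L

n(EDTA) = 0.00835 L × 0.224 mol/L = 1.87 × 10^-3 mol
n(Ni2+) = 1.87 × 10^-3 mol (1:1 mole ratio)
[Ni2+] = 1.87 × 10^-3 mol / 0.0257 L = 0.0728 mol/L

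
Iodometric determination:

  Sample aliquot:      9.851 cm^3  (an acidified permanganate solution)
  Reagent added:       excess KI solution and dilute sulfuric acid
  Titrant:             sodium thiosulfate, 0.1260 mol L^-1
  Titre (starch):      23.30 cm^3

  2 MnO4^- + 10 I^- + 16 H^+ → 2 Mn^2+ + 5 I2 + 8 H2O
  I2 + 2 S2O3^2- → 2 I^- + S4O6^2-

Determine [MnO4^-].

n(S2O3^2-) = 0.02330 × 0.1260 = 2.936 × 10^-3 mol
n(I2) = n(S2O3^2-)/2 = 1.468 × 10^-3 mol
From the 2:5 ratio, n(MnO4^-) in the aliquot = 2/5 × 1.468 × 10^-3 = 5.872 × 10^-4 mol
[MnO4^-] = 5.872 × 10^-4 / 0.009851 = 0.05960 mol/L

0.05960 mol/L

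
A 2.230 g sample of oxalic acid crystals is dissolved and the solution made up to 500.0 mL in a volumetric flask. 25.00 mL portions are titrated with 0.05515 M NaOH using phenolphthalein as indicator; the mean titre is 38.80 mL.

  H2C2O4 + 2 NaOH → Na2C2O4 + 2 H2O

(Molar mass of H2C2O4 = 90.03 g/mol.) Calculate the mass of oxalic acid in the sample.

n(NaOH) per titration = 0.03880 × 0.05515 = 2.140 × 10^-3 mol
From the 1:2 ratio, n(H2C2O4) in each aliquot = 1/2 × 2.140 × 10^-3 = 1.070 × 10^-3 mol
n(H2C2O4) in the whole flask = 1.070 × 10^-3 × 500.0/25.00 = 0.02140 mol
mass of H2C2O4 = 0.02140 × 90.03 = 1.926 g

1.926 g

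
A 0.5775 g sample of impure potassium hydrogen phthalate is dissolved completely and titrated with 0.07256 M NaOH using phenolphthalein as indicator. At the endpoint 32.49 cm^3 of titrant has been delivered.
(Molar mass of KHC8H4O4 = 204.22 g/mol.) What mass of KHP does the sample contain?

KHC8H4O4 + NaOH → KNaC8H4O4 + H2O
n(NaOH) = 0.03249 L × 0.07256 mol/L = 2.357 × 10^-3 mol
n(KHC8H4O4) = 2.357 × 10^-3 mol (1:1 ratio)
mass of KHC8H4O4 = 2.357 × 10^-3 × 204.22 g/mol = 0.4814 g

0.4814 g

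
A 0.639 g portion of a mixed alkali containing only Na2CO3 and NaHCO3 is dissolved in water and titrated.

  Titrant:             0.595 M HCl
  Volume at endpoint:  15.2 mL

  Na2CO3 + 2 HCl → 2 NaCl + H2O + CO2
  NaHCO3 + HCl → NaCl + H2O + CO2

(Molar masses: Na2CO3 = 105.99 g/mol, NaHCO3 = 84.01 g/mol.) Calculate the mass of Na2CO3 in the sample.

n(HCl) = 0.0152 × 0.595 = 9.04 × 10^-3 mol
Let x = n(Na2CO3), y = n(NaHCO3).
Titrant: 2x + 1y = 9.04 × 10^-3;  mass: 105.99x + 84.01y = 0.639
Solving, x = 1.95 × 10^-3 mol, y = 5.15 × 10^-3 mol
mass of Na2CO3 = 1.95 × 10^-3 × 105.99 = 0.206 g

0.206 g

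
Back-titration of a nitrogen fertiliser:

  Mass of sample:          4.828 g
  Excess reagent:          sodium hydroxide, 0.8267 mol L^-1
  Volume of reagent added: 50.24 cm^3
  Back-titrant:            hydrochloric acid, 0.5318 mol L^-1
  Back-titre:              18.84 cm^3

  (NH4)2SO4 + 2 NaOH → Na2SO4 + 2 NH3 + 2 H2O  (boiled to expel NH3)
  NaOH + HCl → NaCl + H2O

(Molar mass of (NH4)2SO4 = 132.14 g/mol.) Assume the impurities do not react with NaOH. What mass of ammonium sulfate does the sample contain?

2.082 g

n(NaOH) added = 0.05024 × 0.8267 = 0.04153 mol
n(HCl) used in back-titration = 0.01884 × 0.5318 = 0.01002 mol
n(NaOH) left over = 0.01002 mol (1:1 ratio)
n(NaOH) consumed by analyte = 0.04153 − 0.01002 = 0.03151 mol
From the 1:2 ratio, n((NH4)2SO4) = 1/2 × 0.03151 = 0.01576 mol
mass of (NH4)2SO4 = 0.01576 × 132.14 = 2.082 g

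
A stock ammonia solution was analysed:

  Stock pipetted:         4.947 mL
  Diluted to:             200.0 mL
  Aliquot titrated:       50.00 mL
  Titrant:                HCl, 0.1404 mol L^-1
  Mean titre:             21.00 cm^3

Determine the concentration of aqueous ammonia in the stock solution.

2.384 mol/L

NH3 + HCl → NH4Cl
n(HCl) = 0.02100 × 0.1404 = 2.948 × 10^-3 mol
n(NH3) in the aliquot = 2.948 × 10^-3 mol (1:1 ratio)
[NH3]_dilute = 2.948 × 10^-3 / 0.05000 = 0.05897 mol/L
Dilution factor = 200.0 / 4.947 = 40.43
[NH3]_stock = 0.05897 × 40.43 = 2.384 mol/L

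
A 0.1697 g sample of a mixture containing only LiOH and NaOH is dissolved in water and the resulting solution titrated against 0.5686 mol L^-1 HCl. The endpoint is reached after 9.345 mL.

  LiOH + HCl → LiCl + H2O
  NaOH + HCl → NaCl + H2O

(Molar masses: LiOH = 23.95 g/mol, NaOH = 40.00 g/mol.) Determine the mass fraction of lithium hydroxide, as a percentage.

n(HCl) = 0.009345 × 0.5686 = 5.314 × 10^-3 mol
Let x = n(LiOH), y = n(NaOH).
Titrant: 1x + 1y = 5.314 × 10^-3;  mass: 23.95x + 40.00y = 0.1697
Solving, x = 2.669 × 10^-3 mol, y = 2.644 × 10^-3 mol
mass of LiOH = 2.669 × 10^-3 × 23.95 = 0.06393 g
% LiOH = 0.06393 / 0.1697 × 100 = 37.67 %

37.67 %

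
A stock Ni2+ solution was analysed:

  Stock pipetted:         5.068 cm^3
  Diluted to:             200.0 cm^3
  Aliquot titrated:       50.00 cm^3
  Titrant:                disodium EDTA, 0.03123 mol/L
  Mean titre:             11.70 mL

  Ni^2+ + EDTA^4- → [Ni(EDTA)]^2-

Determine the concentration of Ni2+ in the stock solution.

0.2884 mol/L

n(EDTA) = 0.01170 × 0.03123 = 3.654 × 10^-4 mol
n(Ni2+) in the aliquot = 3.654 × 10^-4 mol (1:1 ratio)
[Ni2+]_dilute = 3.654 × 10^-4 / 0.05000 = 0.007308 mol/L
Dilution factor = 200.0 / 5.068 = 39.46
[Ni2+]_stock = 0.007308 × 39.46 = 0.2884 mol/L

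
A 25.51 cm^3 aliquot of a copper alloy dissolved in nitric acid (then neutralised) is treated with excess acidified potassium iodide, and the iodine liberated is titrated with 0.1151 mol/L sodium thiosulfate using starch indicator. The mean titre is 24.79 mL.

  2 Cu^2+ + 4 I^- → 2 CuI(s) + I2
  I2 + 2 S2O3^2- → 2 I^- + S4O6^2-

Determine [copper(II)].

n(S2O3^2-) = 0.02479 × 0.1151 = 2.853 × 10^-3 mol
n(I2) = n(S2O3^2-)/2 = 1.427 × 10^-3 mol
From the 2:1 ratio, n(Cu2+) in the aliquot = 2/1 × 1.427 × 10^-3 = 2.853 × 10^-3 mol
[Cu2+] = 2.853 × 10^-3 / 0.02551 = 0.1119 mol/L

0.1119 mol/L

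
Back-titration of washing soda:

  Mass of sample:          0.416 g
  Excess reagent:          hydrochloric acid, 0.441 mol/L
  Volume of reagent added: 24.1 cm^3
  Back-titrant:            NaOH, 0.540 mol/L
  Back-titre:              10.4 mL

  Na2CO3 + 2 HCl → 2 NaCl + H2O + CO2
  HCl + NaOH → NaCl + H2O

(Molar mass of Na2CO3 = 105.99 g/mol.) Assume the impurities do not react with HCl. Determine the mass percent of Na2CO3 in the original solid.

n(HCl) added = 0.0241 × 0.441 = 0.0106 mol
n(NaOH) used in back-titration = 0.0104 × 0.540 = 5.62 × 10^-3 mol
n(HCl) left over = 5.62 × 10^-3 mol (1:1 ratio)
n(HCl) consumed by analyte = 0.0106 − 5.62 × 10^-3 = 5.01 × 10^-3 mol
From the 1:2 ratio, n(Na2CO3) = 1/2 × 5.01 × 10^-3 = 2.51 × 10^-3 mol
mass of Na2CO3 = 2.51 × 10^-3 × 105.99 = 0.266 g
% Na2CO3 = 0.266 / 0.416 × 100 = 63.9 %

63.9 %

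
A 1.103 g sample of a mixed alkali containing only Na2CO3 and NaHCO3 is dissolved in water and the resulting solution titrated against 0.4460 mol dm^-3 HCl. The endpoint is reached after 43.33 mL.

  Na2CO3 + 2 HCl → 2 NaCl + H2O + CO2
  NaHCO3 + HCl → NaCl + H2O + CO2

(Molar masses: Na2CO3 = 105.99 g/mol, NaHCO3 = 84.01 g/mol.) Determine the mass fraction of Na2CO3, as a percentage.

n(HCl) = 0.04333 × 0.4460 = 0.01933 mol
Let x = n(Na2CO3), y = n(NaHCO3).
Titrant: 2x + 1y = 0.01933;  mass: 105.99x + 84.01y = 1.103
Solving, x = 8.391 × 10^-3 mol, y = 2.543 × 10^-3 mol
mass of Na2CO3 = 8.391 × 10^-3 × 105.99 = 0.8894 g
% Na2CO3 = 0.8894 / 1.103 × 100 = 80.63 %

80.63 %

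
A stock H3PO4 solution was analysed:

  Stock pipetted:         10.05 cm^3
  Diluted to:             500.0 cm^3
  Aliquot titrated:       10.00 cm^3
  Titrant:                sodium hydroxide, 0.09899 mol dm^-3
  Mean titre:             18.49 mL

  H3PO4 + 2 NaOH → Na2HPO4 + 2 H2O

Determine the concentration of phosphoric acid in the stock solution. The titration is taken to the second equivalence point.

n(NaOH) = 0.01849 × 0.09899 = 1.830 × 10^-3 mol
From the 1:2 ratio, n(H3PO4) in the aliquot = 1/2 × 1.830 × 10^-3 = 9.152 × 10^-4 mol
[H3PO4]_dilute = 9.152 × 10^-4 / 0.01000 = 0.09152 mol/L
Dilution factor = 500.0 / 10.05 = 49.75
[H3PO4]_stock = 0.09152 × 49.75 = 4.553 mol/L

4.553 mol/L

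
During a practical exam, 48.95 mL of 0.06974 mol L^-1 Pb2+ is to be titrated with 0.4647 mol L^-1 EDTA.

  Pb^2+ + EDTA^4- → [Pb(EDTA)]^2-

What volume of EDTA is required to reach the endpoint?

n(Pb2+) = 0.04895 L × 0.06974 mol/L = 3.414 × 10^-3 mol
n(EDTA) = 3.414 × 10^-3 mol (1:1 stoichiometry)
V(EDTA) = 3.414 × 10^-3 mol / 0.4647 mol/L = 0.007346 L = 7.346 mL

7.346 mL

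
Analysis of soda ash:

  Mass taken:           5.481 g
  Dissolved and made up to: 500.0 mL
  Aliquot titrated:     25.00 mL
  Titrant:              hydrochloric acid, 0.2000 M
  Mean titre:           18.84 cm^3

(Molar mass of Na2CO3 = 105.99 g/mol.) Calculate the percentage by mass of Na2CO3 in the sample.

Na2CO3 + 2 HCl → 2 NaCl + H2O + CO2
n(HCl) per titration = 0.01884 × 0.2000 = 3.768 × 10^-3 mol
From the 1:2 ratio, n(Na2CO3) in each aliquot = 1/2 × 3.768 × 10^-3 = 1.884 × 10^-3 mol
n(Na2CO3) in the whole flask = 1.884 × 10^-3 × 500.0/25.00 = 0.03768 mol
mass of Na2CO3 = 0.03768 × 105.99 = 3.994 g
% Na2CO3 = 3.994 / 5.481 × 100 = 72.86 %

72.86 %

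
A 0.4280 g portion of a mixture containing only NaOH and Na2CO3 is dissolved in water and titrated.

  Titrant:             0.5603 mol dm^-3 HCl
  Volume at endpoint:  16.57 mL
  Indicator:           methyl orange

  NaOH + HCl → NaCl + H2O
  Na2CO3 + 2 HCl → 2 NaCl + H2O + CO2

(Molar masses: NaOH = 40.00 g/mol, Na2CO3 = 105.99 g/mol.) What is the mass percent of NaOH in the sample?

n(HCl) = 0.01657 × 0.5603 = 9.284 × 10^-3 mol
Let x = n(NaOH), y = n(Na2CO3).
Titrant: 1x + 2y = 9.284 × 10^-3;  mass: 40.00x + 105.99y = 0.4280
Solving, x = 4.926 × 10^-3 mol, y = 2.179 × 10^-3 mol
mass of NaOH = 4.926 × 10^-3 × 40.00 = 0.1970 g
% NaOH = 0.1970 / 0.4280 × 100 = 46.04 %

46.04 %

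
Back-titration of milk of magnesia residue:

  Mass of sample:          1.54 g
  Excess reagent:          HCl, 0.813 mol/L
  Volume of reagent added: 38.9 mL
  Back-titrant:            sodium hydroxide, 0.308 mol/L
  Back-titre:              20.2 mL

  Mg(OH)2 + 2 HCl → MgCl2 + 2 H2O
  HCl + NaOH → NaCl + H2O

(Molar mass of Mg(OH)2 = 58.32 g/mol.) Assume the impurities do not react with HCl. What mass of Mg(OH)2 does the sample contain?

n(HCl) added = 0.0389 × 0.813 = 0.0316 mol
n(NaOH) used in back-titration = 0.0202 × 0.308 = 6.22 × 10^-3 mol
n(HCl) left over = 6.22 × 10^-3 mol (1:1 ratio)
n(HCl) consumed by analyte = 0.0316 − 6.22 × 10^-3 = 0.0254 mol
From the 1:2 ratio, n(Mg(OH)2) = 1/2 × 0.0254 = 0.0127 mol
mass of Mg(OH)2 = 0.0127 × 58.32 = 0.741 g

0.741 g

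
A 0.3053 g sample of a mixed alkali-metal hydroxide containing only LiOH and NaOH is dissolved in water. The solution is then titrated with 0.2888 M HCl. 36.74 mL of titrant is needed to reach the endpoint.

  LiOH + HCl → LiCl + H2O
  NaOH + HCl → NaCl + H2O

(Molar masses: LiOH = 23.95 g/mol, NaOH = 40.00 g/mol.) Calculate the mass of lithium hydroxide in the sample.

n(HCl) = 0.03674 × 0.2888 = 0.01061 mol
Let x = n(LiOH), y = n(NaOH).
Titrant: 1x + 1y = 0.01061;  mass: 23.95x + 40.00y = 0.3053
Solving, x = 7.422 × 10^-3 mol, y = 3.189 × 10^-3 mol
mass of LiOH = 7.422 × 10^-3 × 23.95 = 0.1778 g

0.1778 g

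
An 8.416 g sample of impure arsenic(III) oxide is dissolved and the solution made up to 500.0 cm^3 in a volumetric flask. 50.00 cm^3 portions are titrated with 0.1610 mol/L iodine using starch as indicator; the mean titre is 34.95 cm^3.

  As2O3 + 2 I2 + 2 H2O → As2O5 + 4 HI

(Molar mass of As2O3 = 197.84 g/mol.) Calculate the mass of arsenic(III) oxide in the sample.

5.566 g

n(I2) per titration = 0.03495 × 0.1610 = 5.627 × 10^-3 mol
From the 1:2 ratio, n(As2O3) in each aliquot = 1/2 × 5.627 × 10^-3 = 2.813 × 10^-3 mol
n(As2O3) in the whole flask = 2.813 × 10^-3 × 500.0/50.00 = 0.02813 mol
mass of As2O3 = 0.02813 × 197.84 = 5.566 g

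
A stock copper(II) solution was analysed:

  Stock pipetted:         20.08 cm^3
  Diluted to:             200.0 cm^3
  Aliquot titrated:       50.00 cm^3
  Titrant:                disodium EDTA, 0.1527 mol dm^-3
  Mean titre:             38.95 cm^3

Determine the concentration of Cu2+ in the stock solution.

1.185 mol/L

Cu^2+ + EDTA^4- → [Cu(EDTA)]^2-
n(EDTA) = 0.03895 × 0.1527 = 5.948 × 10^-3 mol
n(Cu2+) in the aliquot = 5.948 × 10^-3 mol (1:1 ratio)
[Cu2+]_dilute = 5.948 × 10^-3 / 0.05000 = 0.1190 mol/L
Dilution factor = 200.0 / 20.08 = 9.960
[Cu2+]_stock = 0.1190 × 9.960 = 1.185 mol/L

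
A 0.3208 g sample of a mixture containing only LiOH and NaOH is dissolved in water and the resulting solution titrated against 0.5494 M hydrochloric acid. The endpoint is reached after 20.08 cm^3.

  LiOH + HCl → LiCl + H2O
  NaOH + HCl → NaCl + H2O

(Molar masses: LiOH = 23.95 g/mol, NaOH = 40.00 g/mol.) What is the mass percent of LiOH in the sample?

56.04 %

n(HCl) = 0.02008 × 0.5494 = 0.01103 mol
Let x = n(LiOH), y = n(NaOH).
Titrant: 1x + 1y = 0.01103;  mass: 23.95x + 40.00y = 0.3208
Solving, x = 7.506 × 10^-3 mol, y = 3.526 × 10^-3 mol
mass of LiOH = 7.506 × 10^-3 × 23.95 = 0.1798 g
% LiOH = 0.1798 / 0.3208 × 100 = 56.04 %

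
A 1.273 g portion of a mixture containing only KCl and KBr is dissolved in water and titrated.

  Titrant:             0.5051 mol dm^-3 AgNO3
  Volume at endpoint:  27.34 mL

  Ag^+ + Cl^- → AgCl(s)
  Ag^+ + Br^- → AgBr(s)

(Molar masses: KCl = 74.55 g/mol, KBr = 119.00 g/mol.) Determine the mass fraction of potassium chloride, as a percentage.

48.79 %

n(AgNO3) = 0.02734 × 0.5051 = 0.01381 mol
Let x = n(KCl), y = n(KBr).
Titrant: 1x + 1y = 0.01381;  mass: 74.55x + 119.00y = 1.273
Solving, x = 8.331 × 10^-3 mol, y = 5.478 × 10^-3 mol
mass of KCl = 8.331 × 10^-3 × 74.55 = 0.6211 g
% KCl = 0.6211 / 1.273 × 100 = 48.79 %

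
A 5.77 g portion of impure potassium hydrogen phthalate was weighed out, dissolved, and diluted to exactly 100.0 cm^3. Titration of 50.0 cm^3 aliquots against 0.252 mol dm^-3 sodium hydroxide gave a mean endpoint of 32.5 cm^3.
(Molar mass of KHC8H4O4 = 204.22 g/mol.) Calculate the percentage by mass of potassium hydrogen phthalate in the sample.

58.0 %

KHC8H4O4 + NaOH → KNaC8H4O4 + H2O
n(NaOH) per titration = 0.0325 × 0.252 = 8.19 × 10^-3 mol
n(KHC8H4O4) in each aliquot = 8.19 × 10^-3 mol (1:1 ratio)
n(KHC8H4O4) in the whole flask = 8.19 × 10^-3 × 100.0/50.0 = 0.0164 mol
mass of KHC8H4O4 = 0.0164 × 204.22 = 3.35 g
% KHC8H4O4 = 3.35 / 5.77 × 100 = 58.0 %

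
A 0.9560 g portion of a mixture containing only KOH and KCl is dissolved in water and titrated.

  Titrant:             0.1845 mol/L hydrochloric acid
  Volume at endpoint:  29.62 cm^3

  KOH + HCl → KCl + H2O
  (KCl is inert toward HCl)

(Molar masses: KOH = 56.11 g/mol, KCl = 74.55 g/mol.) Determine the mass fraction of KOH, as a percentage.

32.07 %

n(HCl) = 0.02962 × 0.1845 = 5.465 × 10^-3 mol
Let x = n(KOH), y = n(KCl).
Titrant: 1x = 5.465 × 10^-3;  mass: 56.11x + 74.55y = 0.9560
Solving, x = 5.465 × 10^-3 mol, y = 8.710 × 10^-3 mol
mass of KOH = 5.465 × 10^-3 × 56.11 = 0.3066 g
% KOH = 0.3066 / 0.9560 × 100 = 32.07 %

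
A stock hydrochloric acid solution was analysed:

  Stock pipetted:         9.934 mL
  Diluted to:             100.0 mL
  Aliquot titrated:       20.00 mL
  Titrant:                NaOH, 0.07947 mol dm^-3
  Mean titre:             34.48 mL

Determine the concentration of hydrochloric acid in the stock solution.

HCl + NaOH → NaCl + H2O
n(NaOH) = 0.03448 × 0.07947 = 2.740 × 10^-3 mol
n(HCl) in the aliquot = 2.740 × 10^-3 mol (1:1 ratio)
[HCl]_dilute = 2.740 × 10^-3 / 0.02000 = 0.1370 mol/L
Dilution factor = 100.0 / 9.934 = 10.07
[HCl]_stock = 0.1370 × 10.07 = 1.379 mol/L

1.379 mol/L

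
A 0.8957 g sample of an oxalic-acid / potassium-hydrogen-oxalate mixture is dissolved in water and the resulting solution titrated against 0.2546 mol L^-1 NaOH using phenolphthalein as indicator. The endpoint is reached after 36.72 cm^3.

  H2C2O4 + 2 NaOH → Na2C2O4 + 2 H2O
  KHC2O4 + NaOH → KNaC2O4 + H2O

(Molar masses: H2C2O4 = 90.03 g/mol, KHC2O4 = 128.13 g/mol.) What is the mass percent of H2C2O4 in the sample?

18.27 %

n(NaOH) = 0.03672 × 0.2546 = 9.349 × 10^-3 mol
Let x = n(H2C2O4), y = n(KHC2O4).
Titrant: 2x + 1y = 9.349 × 10^-3;  mass: 90.03x + 128.13y = 0.8957
Solving, x = 1.818 × 10^-3 mol, y = 5.713 × 10^-3 mol
mass of H2C2O4 = 1.818 × 10^-3 × 90.03 = 0.1637 g
% H2C2O4 = 0.1637 / 0.8957 × 100 = 18.27 %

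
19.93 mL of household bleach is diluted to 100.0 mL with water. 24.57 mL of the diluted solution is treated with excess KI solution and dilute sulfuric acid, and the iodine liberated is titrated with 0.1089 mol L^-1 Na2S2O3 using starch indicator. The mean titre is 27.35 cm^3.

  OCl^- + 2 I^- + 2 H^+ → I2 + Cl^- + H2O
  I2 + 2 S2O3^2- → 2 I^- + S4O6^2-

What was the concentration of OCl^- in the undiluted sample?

n(S2O3^2-) = 0.02735 × 0.1089 = 2.978 × 10^-3 mol
n(I2) = n(S2O3^2-)/2 = 1.489 × 10^-3 mol
n(OCl^-) in the aliquot = 1.489 × 10^-3 mol (1:1 ratio)
[OCl^-]_dilute = 1.489 × 10^-3 / 0.02457 = 0.06061 mol/L
[OCl^-]_original = 0.06061 × 100.0/19.93 = 0.3041 mol/L

0.3041 mol/L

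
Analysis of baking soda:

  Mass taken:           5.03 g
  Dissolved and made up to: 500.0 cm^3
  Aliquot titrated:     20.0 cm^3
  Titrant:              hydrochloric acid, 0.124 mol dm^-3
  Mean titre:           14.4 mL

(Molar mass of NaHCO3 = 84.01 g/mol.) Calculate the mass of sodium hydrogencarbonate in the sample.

3.75 g

NaHCO3 + HCl → NaCl + H2O + CO2
n(HCl) per titration = 0.0144 × 0.124 = 1.79 × 10^-3 mol
n(NaHCO3) in each aliquot = 1.79 × 10^-3 mol (1:1 ratio)
n(NaHCO3) in the whole flask = 1.79 × 10^-3 × 500.0/20.0 = 0.0446 mol
mass of NaHCO3 = 0.0446 × 84.01 = 3.75 g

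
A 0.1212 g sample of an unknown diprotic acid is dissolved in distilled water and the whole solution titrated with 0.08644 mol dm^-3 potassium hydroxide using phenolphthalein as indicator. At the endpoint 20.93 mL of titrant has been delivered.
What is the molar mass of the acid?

n(KOH) = 0.02093 L × 0.08644 mol/L = 1.809 × 10^-3 mol
From the 1:2 ratio, n(H2A) = 1/2 × 1.809 × 10^-3 = 9.046 × 10^-4 mol
M = m / n = 0.1212 g / 9.046 × 10^-4 mol = 134.0 g/mol

134.0 g/mol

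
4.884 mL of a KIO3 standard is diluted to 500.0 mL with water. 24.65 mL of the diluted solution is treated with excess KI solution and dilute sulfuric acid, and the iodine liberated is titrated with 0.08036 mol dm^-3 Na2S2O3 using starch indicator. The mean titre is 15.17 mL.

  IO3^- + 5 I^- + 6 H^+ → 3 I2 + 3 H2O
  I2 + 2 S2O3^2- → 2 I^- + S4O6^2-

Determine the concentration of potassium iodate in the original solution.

n(S2O3^2-) = 0.01517 × 0.08036 = 1.219 × 10^-3 mol
n(I2) = n(S2O3^2-)/2 = 6.095 × 10^-4 mol
From the 1:3 ratio, n(IO3^-) in the aliquot = 1/3 × 6.095 × 10^-4 = 2.032 × 10^-4 mol
[IO3^-]_dilute = 2.032 × 10^-4 / 0.02465 = 0.008242 mol/L
[IO3^-]_original = 0.008242 × 500.0/4.884 = 0.8438 mol/L

0.8438 mol/L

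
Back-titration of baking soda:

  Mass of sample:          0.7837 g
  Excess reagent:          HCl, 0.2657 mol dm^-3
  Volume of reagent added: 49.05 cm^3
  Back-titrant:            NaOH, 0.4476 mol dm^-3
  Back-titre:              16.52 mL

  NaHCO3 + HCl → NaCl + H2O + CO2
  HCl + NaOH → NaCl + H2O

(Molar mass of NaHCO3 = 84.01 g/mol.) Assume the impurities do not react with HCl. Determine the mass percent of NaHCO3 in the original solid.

n(HCl) added = 0.04905 × 0.2657 = 0.01303 mol
n(NaOH) used in back-titration = 0.01652 × 0.4476 = 7.394 × 10^-3 mol
n(HCl) left over = 7.394 × 10^-3 mol (1:1 ratio)
n(HCl) consumed by analyte = 0.01303 − 7.394 × 10^-3 = 5.638 × 10^-3 mol
n(NaHCO3) = 5.638 × 10^-3 mol (1:1 ratio)
mass of NaHCO3 = 5.638 × 10^-3 × 84.01 = 0.4737 g
% NaHCO3 = 0.4737 / 0.7837 × 100 = 60.44 %

60.44 %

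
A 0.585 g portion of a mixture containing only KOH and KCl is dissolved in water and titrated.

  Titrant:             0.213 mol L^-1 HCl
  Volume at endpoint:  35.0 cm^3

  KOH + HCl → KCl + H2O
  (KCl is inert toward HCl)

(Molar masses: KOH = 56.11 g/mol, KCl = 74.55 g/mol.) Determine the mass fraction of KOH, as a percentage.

n(HCl) = 0.0350 × 0.213 = 7.46 × 10^-3 mol
Let x = n(KOH), y = n(KCl).
Titrant: 1x = 7.46 × 10^-3;  mass: 56.11x + 74.55y = 0.585
Solving, x = 7.45 × 10^-3 mol, y = 2.24 × 10^-3 mol
mass of KOH = 7.45 × 10^-3 × 56.11 = 0.418 g
% KOH = 0.418 / 0.585 × 100 = 71.5 %

71.5 %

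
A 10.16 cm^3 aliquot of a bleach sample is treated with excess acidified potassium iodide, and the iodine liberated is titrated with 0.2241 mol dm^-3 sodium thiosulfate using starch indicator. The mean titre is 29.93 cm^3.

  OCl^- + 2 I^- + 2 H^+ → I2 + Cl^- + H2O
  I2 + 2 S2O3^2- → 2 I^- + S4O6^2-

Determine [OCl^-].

0.3301 mol/L

n(S2O3^2-) = 0.02993 × 0.2241 = 6.707 × 10^-3 mol
n(I2) = n(S2O3^2-)/2 = 3.354 × 10^-3 mol
n(OCl^-) in the aliquot = 3.354 × 10^-3 mol (1:1 ratio)
[OCl^-] = 3.354 × 10^-3 / 0.01016 = 0.3301 mol/L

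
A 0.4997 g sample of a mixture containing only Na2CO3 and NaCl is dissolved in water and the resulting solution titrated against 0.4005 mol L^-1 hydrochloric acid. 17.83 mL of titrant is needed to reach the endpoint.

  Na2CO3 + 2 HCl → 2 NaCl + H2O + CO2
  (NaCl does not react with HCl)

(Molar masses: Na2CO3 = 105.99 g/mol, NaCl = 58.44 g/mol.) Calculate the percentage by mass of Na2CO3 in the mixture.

n(HCl) = 0.01783 × 0.4005 = 7.141 × 10^-3 mol
Let x = n(Na2CO3), y = n(NaCl).
Titrant: 2x = 7.141 × 10^-3;  mass: 105.99x + 58.44y = 0.4997
Solving, x = 3.570 × 10^-3 mol, y = 2.075 × 10^-3 mol
mass of Na2CO3 = 3.570 × 10^-3 × 105.99 = 0.3784 g
% Na2CO3 = 0.3784 / 0.4997 × 100 = 75.73 %

75.73 %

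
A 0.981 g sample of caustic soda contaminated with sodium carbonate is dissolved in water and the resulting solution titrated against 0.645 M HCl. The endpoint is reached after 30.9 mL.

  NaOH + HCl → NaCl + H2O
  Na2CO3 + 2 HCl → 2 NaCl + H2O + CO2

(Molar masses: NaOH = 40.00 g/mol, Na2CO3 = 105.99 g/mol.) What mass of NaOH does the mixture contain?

0.232 g

n(HCl) = 0.0309 × 0.645 = 0.0199 mol
Let x = n(NaOH), y = n(Na2CO3).
Titrant: 1x + 2y = 0.0199;  mass: 40.00x + 105.99y = 0.981
Solving, x = 5.79 × 10^-3 mol, y = 7.07 × 10^-3 mol
mass of NaOH = 5.79 × 10^-3 × 40.00 = 0.232 g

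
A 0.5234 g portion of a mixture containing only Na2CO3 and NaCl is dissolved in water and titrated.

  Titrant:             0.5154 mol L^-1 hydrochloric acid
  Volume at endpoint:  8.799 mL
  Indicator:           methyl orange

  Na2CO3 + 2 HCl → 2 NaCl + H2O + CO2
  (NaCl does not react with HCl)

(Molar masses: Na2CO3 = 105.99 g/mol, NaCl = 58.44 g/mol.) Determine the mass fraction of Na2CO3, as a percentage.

n(HCl) = 0.008799 × 0.5154 = 4.535 × 10^-3 mol
Let x = n(Na2CO3), y = n(NaCl).
Titrant: 2x = 4.535 × 10^-3;  mass: 105.99x + 58.44y = 0.5234
Solving, x = 2.268 × 10^-3 mol, y = 4.844 × 10^-3 mol
mass of Na2CO3 = 2.268 × 10^-3 × 105.99 = 0.2403 g
% Na2CO3 = 0.2403 / 0.5234 × 100 = 45.92 %

45.92 %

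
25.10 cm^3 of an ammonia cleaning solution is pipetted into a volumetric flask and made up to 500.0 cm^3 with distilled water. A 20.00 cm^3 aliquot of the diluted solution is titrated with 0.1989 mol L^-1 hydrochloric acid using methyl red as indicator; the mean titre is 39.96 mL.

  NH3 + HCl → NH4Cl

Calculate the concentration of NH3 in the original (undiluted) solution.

n(HCl) = 0.03996 × 0.1989 = 7.948 × 10^-3 mol
n(NH3) in the aliquot = 7.948 × 10^-3 mol (1:1 ratio)
[NH3]_dilute = 7.948 × 10^-3 / 0.02000 = 0.3974 mol/L
Dilution factor = 500.0 / 25.10 = 19.92
[NH3]_stock = 0.3974 × 19.92 = 7.916 mol/L

7.916 mol/L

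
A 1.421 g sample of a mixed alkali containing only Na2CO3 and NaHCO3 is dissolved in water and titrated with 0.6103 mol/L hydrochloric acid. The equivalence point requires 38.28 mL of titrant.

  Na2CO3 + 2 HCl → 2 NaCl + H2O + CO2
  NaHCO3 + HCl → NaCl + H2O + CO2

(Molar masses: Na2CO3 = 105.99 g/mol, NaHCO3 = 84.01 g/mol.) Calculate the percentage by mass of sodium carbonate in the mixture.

n(HCl) = 0.03828 × 0.6103 = 0.02336 mol
Let x = n(Na2CO3), y = n(NaHCO3).
Titrant: 2x + 1y = 0.02336;  mass: 105.99x + 84.01y = 1.421
Solving, x = 8.732 × 10^-3 mol, y = 5.898 × 10^-3 mol
mass of Na2CO3 = 8.732 × 10^-3 × 105.99 = 0.9255 g
% Na2CO3 = 0.9255 / 1.421 × 100 = 65.13 %

65.13 %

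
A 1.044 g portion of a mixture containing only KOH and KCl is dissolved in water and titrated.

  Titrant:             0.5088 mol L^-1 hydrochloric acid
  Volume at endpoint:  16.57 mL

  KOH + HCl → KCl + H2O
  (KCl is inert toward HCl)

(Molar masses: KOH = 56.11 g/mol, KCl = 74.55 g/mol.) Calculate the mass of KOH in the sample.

n(HCl) = 0.01657 × 0.5088 = 8.431 × 10^-3 mol
Let x = n(KOH), y = n(KCl).
Titrant: 1x = 8.431 × 10^-3;  mass: 56.11x + 74.55y = 1.044
Solving, x = 8.431 × 10^-3 mol, y = 7.659 × 10^-3 mol
mass of KOH = 8.431 × 10^-3 × 56.11 = 0.4731 g

0.4731 g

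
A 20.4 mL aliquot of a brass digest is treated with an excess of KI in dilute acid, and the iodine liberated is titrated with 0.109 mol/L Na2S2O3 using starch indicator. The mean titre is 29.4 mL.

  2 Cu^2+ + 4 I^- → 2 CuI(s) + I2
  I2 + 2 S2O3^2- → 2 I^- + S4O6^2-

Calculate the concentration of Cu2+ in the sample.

n(S2O3^2-) = 0.0294 × 0.109 = 3.20 × 10^-3 mol
n(I2) = n(S2O3^2-)/2 = 1.60 × 10^-3 mol
From the 2:1 ratio, n(Cu2+) in the aliquot = 2/1 × 1.60 × 10^-3 = 3.20 × 10^-3 mol
[Cu2+] = 3.20 × 10^-3 / 0.0204 = 0.157 mol/L

0.157 mol/L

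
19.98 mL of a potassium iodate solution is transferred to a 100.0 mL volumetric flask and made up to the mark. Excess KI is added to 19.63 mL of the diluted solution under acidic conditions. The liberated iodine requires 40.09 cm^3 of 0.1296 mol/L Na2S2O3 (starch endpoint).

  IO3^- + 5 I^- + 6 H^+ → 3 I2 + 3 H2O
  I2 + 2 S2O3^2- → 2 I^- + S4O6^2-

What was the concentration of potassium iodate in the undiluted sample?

0.2208 mol/L

n(S2O3^2-) = 0.04009 × 0.1296 = 5.196 × 10^-3 mol
n(I2) = n(S2O3^2-)/2 = 2.598 × 10^-3 mol
From the 1:3 ratio, n(IO3^-) in the aliquot = 1/3 × 2.598 × 10^-3 = 8.659 × 10^-4 mol
[IO3^-]_dilute = 8.659 × 10^-4 / 0.01963 = 0.04411 mol/L
[IO3^-]_original = 0.04411 × 100.0/19.98 = 0.2208 mol/L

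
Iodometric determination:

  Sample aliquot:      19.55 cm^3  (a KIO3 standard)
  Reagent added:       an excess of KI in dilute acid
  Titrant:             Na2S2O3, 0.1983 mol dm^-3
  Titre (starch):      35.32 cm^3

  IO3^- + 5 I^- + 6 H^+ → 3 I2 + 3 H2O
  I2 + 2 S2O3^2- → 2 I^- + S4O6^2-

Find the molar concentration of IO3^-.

0.05971 mol/L

n(S2O3^2-) = 0.03532 × 0.1983 = 7.004 × 10^-3 mol
n(I2) = n(S2O3^2-)/2 = 3.502 × 10^-3 mol
From the 1:3 ratio, n(IO3^-) in the aliquot = 1/3 × 3.502 × 10^-3 = 1.167 × 10^-3 mol
[IO3^-] = 1.167 × 10^-3 / 0.01955 = 0.05971 mol/L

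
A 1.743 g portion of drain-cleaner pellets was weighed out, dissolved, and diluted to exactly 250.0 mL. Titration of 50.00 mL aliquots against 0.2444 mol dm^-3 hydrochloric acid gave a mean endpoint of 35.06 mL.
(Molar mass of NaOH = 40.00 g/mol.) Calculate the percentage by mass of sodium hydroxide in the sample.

98.32 %

NaOH + HCl → NaCl + H2O
n(HCl) per titration = 0.03506 × 0.2444 = 8.569 × 10^-3 mol
n(NaOH) in each aliquot = 8.569 × 10^-3 mol (1:1 ratio)
n(NaOH) in the whole flask = 8.569 × 10^-3 × 250.0/50.00 = 0.04284 mol
mass of NaOH = 0.04284 × 40.00 = 1.714 g
% NaOH = 1.714 / 1.743 × 100 = 98.32 %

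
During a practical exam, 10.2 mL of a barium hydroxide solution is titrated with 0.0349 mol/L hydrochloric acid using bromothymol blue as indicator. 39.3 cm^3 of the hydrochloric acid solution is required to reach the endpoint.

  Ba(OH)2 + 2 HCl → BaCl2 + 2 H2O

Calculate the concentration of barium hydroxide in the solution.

0.0672 mol/L

n(HCl) = 0.0393 L × 0.0349 mol/L = 1.37 × 10^-3 mol
From the 1:2 mole ratio, n(Ba(OH)2) = 1/2 × 1.37 × 10^-3 = 6.86 × 10^-4 mol
[Ba(OH)2] = 6.86 × 10^-4 mol / 0.0102 L = 0.0672 mol/L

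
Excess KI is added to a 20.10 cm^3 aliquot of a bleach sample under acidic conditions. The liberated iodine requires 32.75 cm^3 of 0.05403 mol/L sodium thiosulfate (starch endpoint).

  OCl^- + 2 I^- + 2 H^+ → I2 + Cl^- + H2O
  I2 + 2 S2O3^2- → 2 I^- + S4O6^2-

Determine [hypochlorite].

n(S2O3^2-) = 0.03275 × 0.05403 = 1.769 × 10^-3 mol
n(I2) = n(S2O3^2-)/2 = 8.847 × 10^-4 mol
n(OCl^-) in the aliquot = 8.847 × 10^-4 mol (1:1 ratio)
[OCl^-] = 8.847 × 10^-4 / 0.02010 = 0.04402 mol/L

0.04402 mol/L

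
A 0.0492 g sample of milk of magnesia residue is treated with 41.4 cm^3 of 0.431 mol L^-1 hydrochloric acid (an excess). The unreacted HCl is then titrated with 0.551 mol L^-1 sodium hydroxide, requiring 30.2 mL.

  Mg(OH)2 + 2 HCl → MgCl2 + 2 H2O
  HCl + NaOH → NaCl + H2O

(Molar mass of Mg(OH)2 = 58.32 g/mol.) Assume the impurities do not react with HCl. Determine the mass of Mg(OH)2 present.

n(HCl) added = 0.0414 × 0.431 = 0.0178 mol
n(NaOH) used in back-titration = 0.0302 × 0.551 = 0.0166 mol
n(HCl) left over = 0.0166 mol (1:1 ratio)
n(HCl) consumed by analyte = 0.0178 − 0.0166 = 1.20 × 10^-3 mol
From the 1:2 ratio, n(Mg(OH)2) = 1/2 × 1.20 × 10^-3 = 6.02 × 10^-4 mol
mass of Mg(OH)2 = 6.02 × 10^-4 × 58.32 = 0.0351 g

0.0351 g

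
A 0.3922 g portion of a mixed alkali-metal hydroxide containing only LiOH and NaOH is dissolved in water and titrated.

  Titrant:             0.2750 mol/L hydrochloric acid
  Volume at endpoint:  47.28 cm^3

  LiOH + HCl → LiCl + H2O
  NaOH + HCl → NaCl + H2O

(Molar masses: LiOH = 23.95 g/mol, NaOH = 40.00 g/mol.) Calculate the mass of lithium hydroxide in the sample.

n(HCl) = 0.04728 × 0.2750 = 0.01300 mol
Let x = n(LiOH), y = n(NaOH).
Titrant: 1x + 1y = 0.01300;  mass: 23.95x + 40.00y = 0.3922
Solving, x = 7.968 × 10^-3 mol, y = 5.034 × 10^-3 mol
mass of LiOH = 7.968 × 10^-3 × 23.95 = 0.1908 g

0.1908 g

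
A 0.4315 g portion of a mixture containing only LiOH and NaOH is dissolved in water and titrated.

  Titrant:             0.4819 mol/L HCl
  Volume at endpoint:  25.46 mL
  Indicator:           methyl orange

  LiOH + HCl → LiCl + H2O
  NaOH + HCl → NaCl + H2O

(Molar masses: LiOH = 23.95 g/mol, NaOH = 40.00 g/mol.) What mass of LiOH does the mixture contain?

n(HCl) = 0.02546 × 0.4819 = 0.01227 mol
Let x = n(LiOH), y = n(NaOH).
Titrant: 1x + 1y = 0.01227;  mass: 23.95x + 40.00y = 0.4315
Solving, x = 3.693 × 10^-3 mol, y = 8.577 × 10^-3 mol
mass of LiOH = 3.693 × 10^-3 × 23.95 = 0.08844 g

0.08844 g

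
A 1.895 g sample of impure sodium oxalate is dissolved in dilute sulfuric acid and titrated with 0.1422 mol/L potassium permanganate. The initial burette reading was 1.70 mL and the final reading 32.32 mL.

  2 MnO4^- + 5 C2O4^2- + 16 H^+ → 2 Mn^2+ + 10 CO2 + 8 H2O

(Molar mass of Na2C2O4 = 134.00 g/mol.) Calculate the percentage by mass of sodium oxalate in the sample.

76.97 %

n(KMnO4) = 0.03062 L × 0.1422 mol/L = 4.354 × 10^-3 mol
From the 5:2 ratio, n(Na2C2O4) = 5/2 × 4.354 × 10^-3 = 0.01089 mol
mass of Na2C2O4 = 0.01089 × 134.00 g/mol = 1.459 g
% Na2C2O4 = 1.459 / 1.895 × 100 = 76.97 %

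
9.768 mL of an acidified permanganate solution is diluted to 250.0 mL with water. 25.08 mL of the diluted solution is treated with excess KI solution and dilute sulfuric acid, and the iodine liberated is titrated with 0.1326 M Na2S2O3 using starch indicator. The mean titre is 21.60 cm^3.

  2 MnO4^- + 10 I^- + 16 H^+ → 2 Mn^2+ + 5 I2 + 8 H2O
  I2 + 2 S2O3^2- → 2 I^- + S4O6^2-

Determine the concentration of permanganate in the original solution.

0.5846 M

n(S2O3^2-) = 0.02160 × 0.1326 = 2.864 × 10^-3 mol
n(I2) = n(S2O3^2-)/2 = 1.432 × 10^-3 mol
From the 2:5 ratio, n(MnO4^-) in the aliquot = 2/5 × 1.432 × 10^-3 = 5.728 × 10^-4 mol
[MnO4^-]_dilute = 5.728 × 10^-4 / 0.02508 = 0.02284 mol/L
[MnO4^-]_original = 0.02284 × 250.0/9.768 = 0.5846 mol/L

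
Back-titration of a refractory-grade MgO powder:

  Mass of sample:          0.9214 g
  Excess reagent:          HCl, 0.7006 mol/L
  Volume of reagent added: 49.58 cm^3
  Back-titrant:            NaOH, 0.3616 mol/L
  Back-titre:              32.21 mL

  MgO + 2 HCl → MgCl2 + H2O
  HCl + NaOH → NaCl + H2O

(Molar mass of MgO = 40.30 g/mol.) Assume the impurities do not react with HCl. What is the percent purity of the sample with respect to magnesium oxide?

50.49 %

n(HCl) added = 0.04958 × 0.7006 = 0.03474 mol
n(NaOH) used in back-titration = 0.03221 × 0.3616 = 0.01165 mol
n(HCl) left over = 0.01165 mol (1:1 ratio)
n(HCl) consumed by analyte = 0.03474 − 0.01165 = 0.02309 mol
From the 1:2 ratio, n(MgO) = 1/2 × 0.02309 = 0.01154 mol
mass of MgO = 0.01154 × 40.30 = 0.4652 g
% MgO = 0.4652 / 0.9214 × 100 = 50.49 %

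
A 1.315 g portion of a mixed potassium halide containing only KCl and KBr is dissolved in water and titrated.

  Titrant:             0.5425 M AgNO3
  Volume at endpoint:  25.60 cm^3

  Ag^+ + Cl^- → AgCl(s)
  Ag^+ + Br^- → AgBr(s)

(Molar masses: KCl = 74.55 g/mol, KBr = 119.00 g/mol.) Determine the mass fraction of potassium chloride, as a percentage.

43.07 %

n(AgNO3) = 0.02560 × 0.5425 = 0.01389 mol
Let x = n(KCl), y = n(KBr).
Titrant: 1x + 1y = 0.01389;  mass: 74.55x + 119.00y = 1.315
Solving, x = 7.597 × 10^-3 mol, y = 6.291 × 10^-3 mol
mass of KCl = 7.597 × 10^-3 × 74.55 = 0.5663 g
% KCl = 0.5663 / 1.315 × 100 = 43.07 %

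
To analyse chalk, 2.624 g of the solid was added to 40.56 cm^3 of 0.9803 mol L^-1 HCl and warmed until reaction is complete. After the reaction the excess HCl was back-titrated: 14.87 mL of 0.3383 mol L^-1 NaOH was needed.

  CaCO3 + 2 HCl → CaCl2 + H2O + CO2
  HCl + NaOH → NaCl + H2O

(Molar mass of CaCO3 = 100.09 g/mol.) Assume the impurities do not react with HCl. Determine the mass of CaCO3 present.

1.738 g

n(HCl) added = 0.04056 × 0.9803 = 0.03976 mol
n(NaOH) used in back-titration = 0.01487 × 0.3383 = 5.031 × 10^-3 mol
n(HCl) left over = 5.031 × 10^-3 mol (1:1 ratio)
n(HCl) consumed by analyte = 0.03976 − 5.031 × 10^-3 = 0.03473 mol
From the 1:2 ratio, n(CaCO3) = 1/2 × 0.03473 = 0.01737 mol
mass of CaCO3 = 0.01737 × 100.09 = 1.738 g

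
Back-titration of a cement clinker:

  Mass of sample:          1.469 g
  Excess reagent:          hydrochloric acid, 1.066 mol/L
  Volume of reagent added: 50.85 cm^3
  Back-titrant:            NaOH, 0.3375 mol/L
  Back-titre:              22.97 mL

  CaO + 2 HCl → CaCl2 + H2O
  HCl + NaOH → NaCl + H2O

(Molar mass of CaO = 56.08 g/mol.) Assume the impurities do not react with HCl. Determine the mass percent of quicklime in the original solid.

n(HCl) added = 0.05085 × 1.066 = 0.05421 mol
n(NaOH) used in back-titration = 0.02297 × 0.3375 = 7.752 × 10^-3 mol
n(HCl) left over = 7.752 × 10^-3 mol (1:1 ratio)
n(HCl) consumed by analyte = 0.05421 − 7.752 × 10^-3 = 0.04645 mol
From the 1:2 ratio, n(CaO) = 1/2 × 0.04645 = 0.02323 mol
mass of CaO = 0.02323 × 56.08 = 1.303 g
% CaO = 1.303 / 1.469 × 100 = 88.67 %

88.67 %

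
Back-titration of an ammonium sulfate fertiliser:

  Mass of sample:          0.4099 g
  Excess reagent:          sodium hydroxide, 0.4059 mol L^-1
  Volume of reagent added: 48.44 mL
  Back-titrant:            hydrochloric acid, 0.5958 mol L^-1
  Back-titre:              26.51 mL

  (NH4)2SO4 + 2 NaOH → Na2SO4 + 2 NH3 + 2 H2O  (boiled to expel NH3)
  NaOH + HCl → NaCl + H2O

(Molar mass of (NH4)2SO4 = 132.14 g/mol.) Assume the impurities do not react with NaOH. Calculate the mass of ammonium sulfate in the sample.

0.2555 g

n(NaOH) added = 0.04844 × 0.4059 = 0.01966 mol
n(HCl) used in back-titration = 0.02651 × 0.5958 = 0.01579 mol
n(NaOH) left over = 0.01579 mol (1:1 ratio)
n(NaOH) consumed by analyte = 0.01966 − 0.01579 = 3.867 × 10^-3 mol
From the 1:2 ratio, n((NH4)2SO4) = 1/2 × 3.867 × 10^-3 = 1.934 × 10^-3 mol
mass of (NH4)2SO4 = 1.934 × 10^-3 × 132.14 = 0.2555 g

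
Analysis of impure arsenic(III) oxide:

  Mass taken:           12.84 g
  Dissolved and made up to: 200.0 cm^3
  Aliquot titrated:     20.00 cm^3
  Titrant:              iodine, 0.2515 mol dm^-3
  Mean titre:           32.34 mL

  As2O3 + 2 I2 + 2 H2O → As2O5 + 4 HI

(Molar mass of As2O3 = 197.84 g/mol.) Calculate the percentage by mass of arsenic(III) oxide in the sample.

62.66 %

n(I2) per titration = 0.03234 × 0.2515 = 8.134 × 10^-3 mol
From the 1:2 ratio, n(As2O3) in each aliquot = 1/2 × 8.134 × 10^-3 = 4.067 × 10^-3 mol
n(As2O3) in the whole flask = 4.067 × 10^-3 × 200.0/20.00 = 0.04067 mol
mass of As2O3 = 0.04067 × 197.84 = 8.046 g
% As2O3 = 8.046 / 12.84 × 100 = 62.66 %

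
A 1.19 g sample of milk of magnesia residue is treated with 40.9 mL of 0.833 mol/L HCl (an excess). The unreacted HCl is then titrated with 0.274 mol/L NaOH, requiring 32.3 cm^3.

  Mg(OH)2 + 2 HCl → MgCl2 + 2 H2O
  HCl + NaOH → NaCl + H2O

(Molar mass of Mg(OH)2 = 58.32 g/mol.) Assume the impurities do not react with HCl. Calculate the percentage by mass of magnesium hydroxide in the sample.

n(HCl) added = 0.0409 × 0.833 = 0.0341 mol
n(NaOH) used in back-titration = 0.0323 × 0.274 = 8.85 × 10^-3 mol
n(HCl) left over = 8.85 × 10^-3 mol (1:1 ratio)
n(HCl) consumed by analyte = 0.0341 − 8.85 × 10^-3 = 0.0252 mol
From the 1:2 ratio, n(Mg(OH)2) = 1/2 × 0.0252 = 0.0126 mol
mass of Mg(OH)2 = 0.0126 × 58.32 = 0.735 g
% Mg(OH)2 = 0.735 / 1.19 × 100 = 61.8 %

61.8 %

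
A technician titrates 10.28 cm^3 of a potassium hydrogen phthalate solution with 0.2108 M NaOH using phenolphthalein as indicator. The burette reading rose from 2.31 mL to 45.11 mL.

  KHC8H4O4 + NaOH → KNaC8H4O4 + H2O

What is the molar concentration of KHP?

0.8776 M

n(NaOH) = 0.04280 L × 0.2108 mol/L = 9.022 × 10^-3 mol
n(KHC8H4O4) = 9.022 × 10^-3 mol (1:1 mole ratio)
[KHC8H4O4] = 9.022 × 10^-3 mol / 0.01028 L = 0.8776 mol/L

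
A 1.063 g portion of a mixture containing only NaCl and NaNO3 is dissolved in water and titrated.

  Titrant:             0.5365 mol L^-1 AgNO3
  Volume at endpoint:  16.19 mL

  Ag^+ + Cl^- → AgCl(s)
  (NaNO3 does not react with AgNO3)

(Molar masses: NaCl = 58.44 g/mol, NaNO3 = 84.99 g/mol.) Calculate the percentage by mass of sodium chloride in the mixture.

47.75 %

n(AgNO3) = 0.01619 × 0.5365 = 8.686 × 10^-3 mol
Let x = n(NaCl), y = n(NaNO3).
Titrant: 1x = 8.686 × 10^-3;  mass: 58.44x + 84.99y = 1.063
Solving, x = 8.686 × 10^-3 mol, y = 6.535 × 10^-3 mol
mass of NaCl = 8.686 × 10^-3 × 58.44 = 0.5076 g
% NaCl = 0.5076 / 1.063 × 100 = 47.75 %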